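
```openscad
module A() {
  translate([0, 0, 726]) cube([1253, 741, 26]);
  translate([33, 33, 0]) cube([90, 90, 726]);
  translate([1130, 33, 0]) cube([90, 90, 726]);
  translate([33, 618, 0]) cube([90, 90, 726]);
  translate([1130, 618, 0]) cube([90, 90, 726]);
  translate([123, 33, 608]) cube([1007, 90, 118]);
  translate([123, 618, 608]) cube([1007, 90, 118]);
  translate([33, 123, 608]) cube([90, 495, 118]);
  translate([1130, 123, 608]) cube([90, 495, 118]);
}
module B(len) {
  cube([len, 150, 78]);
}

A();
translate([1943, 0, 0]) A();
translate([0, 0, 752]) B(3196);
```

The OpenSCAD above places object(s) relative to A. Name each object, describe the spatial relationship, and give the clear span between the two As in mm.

Second table starts at x = 1943; first ends at x = 1253; clear span = 1943 − 1253 = 690 mm.

A is a table. B is a beam. A beam spans the tops of two tables. The clear span between the two tables is 690 mm.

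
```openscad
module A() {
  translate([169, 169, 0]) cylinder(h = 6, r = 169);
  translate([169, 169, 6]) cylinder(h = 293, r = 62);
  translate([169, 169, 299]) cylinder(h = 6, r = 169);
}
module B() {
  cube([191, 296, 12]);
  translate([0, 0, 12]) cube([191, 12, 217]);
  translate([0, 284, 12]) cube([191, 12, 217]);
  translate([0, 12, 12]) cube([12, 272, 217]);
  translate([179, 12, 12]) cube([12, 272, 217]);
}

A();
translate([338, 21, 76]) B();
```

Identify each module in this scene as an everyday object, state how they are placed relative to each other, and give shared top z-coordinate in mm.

Both tops at z = 305 mm.

A is a spool. B is an open box. The open box is beside the spool with their tops flush at z = 305. The shared top z-coordinate is 305 mm.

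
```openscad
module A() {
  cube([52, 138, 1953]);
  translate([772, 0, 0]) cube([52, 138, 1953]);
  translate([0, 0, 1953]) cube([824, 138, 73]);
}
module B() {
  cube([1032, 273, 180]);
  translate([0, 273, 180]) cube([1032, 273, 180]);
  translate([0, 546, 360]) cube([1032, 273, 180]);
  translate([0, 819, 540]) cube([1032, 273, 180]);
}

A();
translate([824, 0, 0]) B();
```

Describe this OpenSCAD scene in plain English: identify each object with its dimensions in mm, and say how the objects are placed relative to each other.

A is a door frame. The clear opening is 720 mm wide and 1953 mm high. Two 52 mm wide jambs, 138 mm deep, stand either side of the opening from the floor to the top of the opening. A 73 mm thick head sits across the top of both jambs, spanning the full outside width of the frame.

B is a run of 4 identical solid stair steps. Each tread is 1032×273 mm and each step block is 180 mm high. Step 1 rests on the floor; step k is offset from step 1 by (k−1)×273 mm in y and (k−1)×180 mm in z.

The staircase is against the door frame's +x side, with their −y faces flush.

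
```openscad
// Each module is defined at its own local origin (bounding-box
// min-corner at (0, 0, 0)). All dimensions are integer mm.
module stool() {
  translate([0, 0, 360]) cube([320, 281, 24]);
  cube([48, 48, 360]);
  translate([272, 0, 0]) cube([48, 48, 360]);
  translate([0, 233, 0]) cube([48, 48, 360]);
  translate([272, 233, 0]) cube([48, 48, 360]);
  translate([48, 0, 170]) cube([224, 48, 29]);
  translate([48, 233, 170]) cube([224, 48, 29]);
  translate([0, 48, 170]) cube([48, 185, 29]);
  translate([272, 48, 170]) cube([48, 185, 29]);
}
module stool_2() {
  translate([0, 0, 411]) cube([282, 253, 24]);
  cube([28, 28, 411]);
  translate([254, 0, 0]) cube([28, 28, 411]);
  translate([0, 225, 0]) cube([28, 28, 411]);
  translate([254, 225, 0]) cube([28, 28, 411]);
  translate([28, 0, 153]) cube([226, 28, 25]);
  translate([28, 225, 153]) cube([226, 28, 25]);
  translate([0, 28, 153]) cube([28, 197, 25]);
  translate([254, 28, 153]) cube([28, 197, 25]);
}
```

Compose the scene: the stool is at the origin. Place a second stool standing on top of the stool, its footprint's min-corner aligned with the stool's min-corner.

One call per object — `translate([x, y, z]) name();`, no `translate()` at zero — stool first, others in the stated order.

stool();
translate([0, 0, 384]) stool_2();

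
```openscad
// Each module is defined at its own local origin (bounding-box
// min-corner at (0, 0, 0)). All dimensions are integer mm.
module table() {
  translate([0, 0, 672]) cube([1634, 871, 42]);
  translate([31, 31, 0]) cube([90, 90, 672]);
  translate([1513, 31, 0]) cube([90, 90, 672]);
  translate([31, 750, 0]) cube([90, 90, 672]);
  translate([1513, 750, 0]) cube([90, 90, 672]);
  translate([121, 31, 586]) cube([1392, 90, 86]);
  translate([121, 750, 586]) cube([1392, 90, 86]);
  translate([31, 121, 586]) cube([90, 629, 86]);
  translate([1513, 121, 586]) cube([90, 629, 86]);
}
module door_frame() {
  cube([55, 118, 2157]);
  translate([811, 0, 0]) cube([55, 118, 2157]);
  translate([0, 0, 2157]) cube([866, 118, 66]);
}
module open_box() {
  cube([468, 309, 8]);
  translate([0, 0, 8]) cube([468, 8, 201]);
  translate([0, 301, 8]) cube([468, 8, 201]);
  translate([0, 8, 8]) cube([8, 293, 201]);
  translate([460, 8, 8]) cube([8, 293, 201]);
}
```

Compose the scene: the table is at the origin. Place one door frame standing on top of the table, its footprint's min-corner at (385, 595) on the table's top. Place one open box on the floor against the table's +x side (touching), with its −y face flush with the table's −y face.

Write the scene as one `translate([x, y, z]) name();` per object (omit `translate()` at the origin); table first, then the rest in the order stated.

table();
translate([385, 595, 714]) door_frame();
translate([1634, 0, 0]) open_box();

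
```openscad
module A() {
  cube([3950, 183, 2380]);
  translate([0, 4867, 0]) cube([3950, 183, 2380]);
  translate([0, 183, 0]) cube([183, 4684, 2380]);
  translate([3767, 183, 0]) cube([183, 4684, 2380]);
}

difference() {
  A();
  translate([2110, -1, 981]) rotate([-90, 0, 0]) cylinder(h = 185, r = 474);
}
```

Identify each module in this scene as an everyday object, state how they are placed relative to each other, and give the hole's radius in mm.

A is a house frame. The house frame has a circular hole through its front wall. The hole's radius is 474 mm.

The subtracted cylinder has r = 474 mm.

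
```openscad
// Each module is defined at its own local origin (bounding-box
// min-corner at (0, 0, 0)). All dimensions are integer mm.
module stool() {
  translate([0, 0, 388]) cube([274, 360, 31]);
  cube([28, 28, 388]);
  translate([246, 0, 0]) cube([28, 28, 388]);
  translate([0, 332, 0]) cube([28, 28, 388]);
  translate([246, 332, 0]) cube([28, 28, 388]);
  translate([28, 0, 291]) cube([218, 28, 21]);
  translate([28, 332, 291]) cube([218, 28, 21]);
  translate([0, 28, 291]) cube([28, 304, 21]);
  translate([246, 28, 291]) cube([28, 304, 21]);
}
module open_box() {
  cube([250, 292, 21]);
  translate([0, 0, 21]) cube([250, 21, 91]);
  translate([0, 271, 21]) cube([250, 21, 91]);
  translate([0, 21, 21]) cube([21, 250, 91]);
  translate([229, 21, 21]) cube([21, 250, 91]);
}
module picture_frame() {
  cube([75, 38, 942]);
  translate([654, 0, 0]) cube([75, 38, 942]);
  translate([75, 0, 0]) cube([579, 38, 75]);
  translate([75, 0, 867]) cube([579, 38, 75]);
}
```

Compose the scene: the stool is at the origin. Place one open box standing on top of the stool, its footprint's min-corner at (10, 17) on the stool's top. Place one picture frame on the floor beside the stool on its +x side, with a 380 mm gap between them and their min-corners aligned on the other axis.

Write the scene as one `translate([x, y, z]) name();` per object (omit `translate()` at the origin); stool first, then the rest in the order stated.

stool();
translate([10, 17, 419]) open_box();
translate([654, 0, 0]) picture_frame();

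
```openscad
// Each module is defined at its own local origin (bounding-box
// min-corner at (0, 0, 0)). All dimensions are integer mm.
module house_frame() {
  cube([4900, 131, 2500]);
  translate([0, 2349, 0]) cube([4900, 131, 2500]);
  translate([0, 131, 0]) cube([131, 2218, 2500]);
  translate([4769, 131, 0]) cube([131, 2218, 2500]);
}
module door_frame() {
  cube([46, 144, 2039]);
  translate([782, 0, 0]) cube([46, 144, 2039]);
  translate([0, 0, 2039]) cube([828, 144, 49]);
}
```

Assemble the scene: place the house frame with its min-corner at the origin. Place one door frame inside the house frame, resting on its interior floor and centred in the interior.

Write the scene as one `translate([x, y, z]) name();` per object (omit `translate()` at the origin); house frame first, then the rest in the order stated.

house_frame();
translate([2036, 1168, 0]) door_frame();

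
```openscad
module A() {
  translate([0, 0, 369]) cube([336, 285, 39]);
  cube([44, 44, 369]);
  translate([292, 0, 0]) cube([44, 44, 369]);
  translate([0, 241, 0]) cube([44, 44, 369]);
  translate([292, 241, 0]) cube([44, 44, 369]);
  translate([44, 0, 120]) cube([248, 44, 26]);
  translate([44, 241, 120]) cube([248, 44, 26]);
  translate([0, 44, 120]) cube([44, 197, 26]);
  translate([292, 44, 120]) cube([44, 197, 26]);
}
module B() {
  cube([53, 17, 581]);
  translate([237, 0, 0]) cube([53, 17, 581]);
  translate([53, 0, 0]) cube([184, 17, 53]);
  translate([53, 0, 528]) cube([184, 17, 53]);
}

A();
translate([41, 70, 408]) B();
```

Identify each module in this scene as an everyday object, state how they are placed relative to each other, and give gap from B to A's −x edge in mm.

A is a stool. B is a picture frame. The picture frame is on top of the stool. The gap from the picture frame to the stool's −x edge is 41 mm.

The picture frame's min-x is at 41; the stool's min-x is 0; gap = 41 mm.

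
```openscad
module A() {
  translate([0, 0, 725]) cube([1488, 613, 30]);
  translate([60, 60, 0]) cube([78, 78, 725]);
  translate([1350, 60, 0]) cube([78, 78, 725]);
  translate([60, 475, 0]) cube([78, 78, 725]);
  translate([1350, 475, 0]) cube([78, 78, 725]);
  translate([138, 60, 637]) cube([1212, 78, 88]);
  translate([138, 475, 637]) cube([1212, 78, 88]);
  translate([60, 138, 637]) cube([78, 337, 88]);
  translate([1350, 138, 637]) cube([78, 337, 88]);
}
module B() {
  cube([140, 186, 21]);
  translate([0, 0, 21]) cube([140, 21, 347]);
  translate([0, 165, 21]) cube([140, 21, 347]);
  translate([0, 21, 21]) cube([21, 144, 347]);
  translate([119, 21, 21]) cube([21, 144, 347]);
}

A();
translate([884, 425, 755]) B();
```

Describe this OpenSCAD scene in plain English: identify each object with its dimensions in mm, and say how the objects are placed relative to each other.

A is a table with a 1488×613 mm rectangular top, 30 mm thick, top surface at z = 755 mm, supported by four 78×78 mm square legs, each inset 60 mm from the nearest pair of top edges, running from the floor. Four apron rails, 78 mm thick and 88 mm tall, run between adjacent legs with their top edges flush with the underside of the top and their outer faces flush with the legs' outer faces.

B is an open-topped rectangular box: outside dimensions 140×186×368 mm, with a uniform wall and base thickness of 21 mm. The base is a full 140×186 slab on the floor; four walls sit on top of the base. The front and back walls (the −y and +y sides) span the full width; the two side walls fit between them.

The open box is on top of the table.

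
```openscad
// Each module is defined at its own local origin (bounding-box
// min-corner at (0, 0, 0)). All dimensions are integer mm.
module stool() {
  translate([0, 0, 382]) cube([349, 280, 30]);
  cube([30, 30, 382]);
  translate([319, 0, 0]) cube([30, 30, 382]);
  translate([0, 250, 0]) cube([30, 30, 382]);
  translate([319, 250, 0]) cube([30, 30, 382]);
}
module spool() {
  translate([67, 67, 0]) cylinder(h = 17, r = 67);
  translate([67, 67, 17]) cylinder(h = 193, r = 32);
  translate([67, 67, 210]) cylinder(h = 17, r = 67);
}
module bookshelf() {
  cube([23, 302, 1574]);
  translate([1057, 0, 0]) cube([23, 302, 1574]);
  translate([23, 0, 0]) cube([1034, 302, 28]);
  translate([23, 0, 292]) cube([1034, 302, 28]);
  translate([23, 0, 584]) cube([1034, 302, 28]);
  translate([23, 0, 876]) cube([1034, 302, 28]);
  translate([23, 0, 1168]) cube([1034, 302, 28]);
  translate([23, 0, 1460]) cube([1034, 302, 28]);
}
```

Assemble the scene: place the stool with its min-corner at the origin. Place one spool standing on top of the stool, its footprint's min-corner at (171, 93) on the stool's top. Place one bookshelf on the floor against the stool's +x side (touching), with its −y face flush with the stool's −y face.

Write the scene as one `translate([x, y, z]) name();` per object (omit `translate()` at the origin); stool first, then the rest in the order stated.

stool();
translate([171, 93, 412]) spool();
translate([349, 0, 0]) bookshelf();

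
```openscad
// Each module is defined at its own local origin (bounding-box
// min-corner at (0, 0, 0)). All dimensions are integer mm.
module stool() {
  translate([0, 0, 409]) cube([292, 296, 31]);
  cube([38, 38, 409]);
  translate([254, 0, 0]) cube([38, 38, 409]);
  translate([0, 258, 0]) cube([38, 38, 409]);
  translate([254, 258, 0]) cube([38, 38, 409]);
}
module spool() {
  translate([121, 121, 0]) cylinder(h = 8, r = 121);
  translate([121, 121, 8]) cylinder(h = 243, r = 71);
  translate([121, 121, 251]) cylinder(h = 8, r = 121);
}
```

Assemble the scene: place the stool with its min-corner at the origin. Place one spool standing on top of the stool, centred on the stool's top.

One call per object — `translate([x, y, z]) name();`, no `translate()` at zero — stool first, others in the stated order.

stool();
translate([25, 27, 440]) spool();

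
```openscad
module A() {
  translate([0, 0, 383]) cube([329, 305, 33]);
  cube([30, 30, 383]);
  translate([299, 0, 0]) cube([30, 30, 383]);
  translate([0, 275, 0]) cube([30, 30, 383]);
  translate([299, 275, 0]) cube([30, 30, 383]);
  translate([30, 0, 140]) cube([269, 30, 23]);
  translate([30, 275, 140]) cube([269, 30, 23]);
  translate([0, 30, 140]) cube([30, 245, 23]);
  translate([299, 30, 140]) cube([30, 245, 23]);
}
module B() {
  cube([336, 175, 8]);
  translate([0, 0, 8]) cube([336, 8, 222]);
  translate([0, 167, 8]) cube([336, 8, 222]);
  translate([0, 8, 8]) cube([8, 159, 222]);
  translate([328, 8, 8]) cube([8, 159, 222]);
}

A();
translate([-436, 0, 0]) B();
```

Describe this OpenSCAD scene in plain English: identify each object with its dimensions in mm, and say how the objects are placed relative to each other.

A is a four-legged stool. The seat is a 329×305×33 mm slab whose top surface is at z = 416 mm; four square legs, each 30×30 mm in cross-section, run from the floor (z = 0) to the underside of the seat, each flush with a corner of the seat. Four stretchers, 30 mm wide and 23 mm tall, connect adjacent legs with their undersides at z = 140 mm, each running between the inner faces of the legs it joins and aligned with the legs' outer faces on the other axis.

B is an open-topped rectangular box: outside dimensions 336×175×230 mm, with a uniform wall and base thickness of 8 mm. The base is a full 336×175 slab on the floor; four walls sit on top of the base. The front and back walls (the −y and +y sides) span the full width; the two side walls fit between them.

The open box is on the floor beside the stool on its −x side.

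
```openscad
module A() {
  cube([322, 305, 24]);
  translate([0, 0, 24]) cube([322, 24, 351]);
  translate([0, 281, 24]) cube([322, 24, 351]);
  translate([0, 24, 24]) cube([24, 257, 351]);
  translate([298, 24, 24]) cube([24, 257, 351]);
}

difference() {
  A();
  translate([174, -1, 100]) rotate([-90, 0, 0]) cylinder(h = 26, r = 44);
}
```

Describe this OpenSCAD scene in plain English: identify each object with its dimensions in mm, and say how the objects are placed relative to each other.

A is an open storage box with external size 322×305×375 mm and wall thickness 24 mm (the base is also 24 mm thick). The base covers the whole footprint; the four walls stand on the base, with the y-facing walls full-width and the x-facing walls fitting between their inner faces.

The open box has a circular hole of radius 44 mm through its front wall, centred at (x = 174, z = 100).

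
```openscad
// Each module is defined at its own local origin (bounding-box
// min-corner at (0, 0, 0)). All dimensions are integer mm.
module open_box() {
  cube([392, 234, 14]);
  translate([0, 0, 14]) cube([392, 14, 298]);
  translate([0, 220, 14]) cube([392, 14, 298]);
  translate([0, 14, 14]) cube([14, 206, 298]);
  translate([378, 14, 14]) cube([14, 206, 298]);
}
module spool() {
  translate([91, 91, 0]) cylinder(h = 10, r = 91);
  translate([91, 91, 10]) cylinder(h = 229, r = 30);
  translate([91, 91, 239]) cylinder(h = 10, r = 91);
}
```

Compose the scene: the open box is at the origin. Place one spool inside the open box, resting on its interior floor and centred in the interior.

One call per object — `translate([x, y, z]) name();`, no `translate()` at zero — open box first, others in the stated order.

open_box();
translate([105, 26, 14]) spool();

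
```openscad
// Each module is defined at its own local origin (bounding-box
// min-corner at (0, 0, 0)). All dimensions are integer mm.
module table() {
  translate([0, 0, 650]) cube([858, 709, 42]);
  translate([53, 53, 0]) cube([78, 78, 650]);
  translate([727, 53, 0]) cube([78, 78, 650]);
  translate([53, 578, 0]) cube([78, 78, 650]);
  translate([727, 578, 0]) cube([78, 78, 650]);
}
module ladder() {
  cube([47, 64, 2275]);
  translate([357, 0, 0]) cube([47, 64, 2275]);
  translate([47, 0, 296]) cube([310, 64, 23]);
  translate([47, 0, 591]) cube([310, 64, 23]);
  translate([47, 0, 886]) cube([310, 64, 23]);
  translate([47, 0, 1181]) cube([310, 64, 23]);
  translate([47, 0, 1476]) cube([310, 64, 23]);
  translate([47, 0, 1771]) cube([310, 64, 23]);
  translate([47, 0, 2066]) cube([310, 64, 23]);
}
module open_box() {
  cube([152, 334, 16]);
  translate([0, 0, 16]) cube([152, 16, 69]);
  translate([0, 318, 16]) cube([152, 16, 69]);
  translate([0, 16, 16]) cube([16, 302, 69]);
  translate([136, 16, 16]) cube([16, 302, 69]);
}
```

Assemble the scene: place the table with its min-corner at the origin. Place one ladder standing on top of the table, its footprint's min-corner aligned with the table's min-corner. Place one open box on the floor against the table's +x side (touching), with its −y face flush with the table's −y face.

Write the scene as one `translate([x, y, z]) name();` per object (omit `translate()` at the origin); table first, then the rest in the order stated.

table();
translate([0, 0, 692]) ladder();
translate([858, 0, 0]) open_box();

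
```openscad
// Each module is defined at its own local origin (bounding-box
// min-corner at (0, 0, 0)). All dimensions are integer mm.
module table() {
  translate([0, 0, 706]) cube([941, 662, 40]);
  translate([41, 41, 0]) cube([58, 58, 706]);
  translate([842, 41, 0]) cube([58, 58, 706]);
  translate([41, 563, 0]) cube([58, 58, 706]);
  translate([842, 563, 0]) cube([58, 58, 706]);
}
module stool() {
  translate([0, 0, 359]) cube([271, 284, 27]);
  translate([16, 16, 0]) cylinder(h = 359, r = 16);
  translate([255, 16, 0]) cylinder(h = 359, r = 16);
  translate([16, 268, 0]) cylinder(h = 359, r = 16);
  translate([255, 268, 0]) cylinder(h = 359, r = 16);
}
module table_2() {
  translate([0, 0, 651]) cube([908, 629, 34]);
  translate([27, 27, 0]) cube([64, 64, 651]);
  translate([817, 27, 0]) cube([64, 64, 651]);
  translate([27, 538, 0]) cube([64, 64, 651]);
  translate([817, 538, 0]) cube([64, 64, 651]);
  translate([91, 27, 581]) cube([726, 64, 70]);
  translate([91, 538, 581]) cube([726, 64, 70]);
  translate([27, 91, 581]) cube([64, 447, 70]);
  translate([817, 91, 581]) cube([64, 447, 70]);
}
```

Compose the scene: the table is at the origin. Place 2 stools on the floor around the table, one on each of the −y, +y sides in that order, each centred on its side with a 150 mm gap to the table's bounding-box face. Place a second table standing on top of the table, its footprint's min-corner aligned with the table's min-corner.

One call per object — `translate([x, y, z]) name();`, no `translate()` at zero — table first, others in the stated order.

table();
translate([335, -434, 0]) stool();
translate([335, 812, 0]) stool();
translate([0, 0, 746]) table_2();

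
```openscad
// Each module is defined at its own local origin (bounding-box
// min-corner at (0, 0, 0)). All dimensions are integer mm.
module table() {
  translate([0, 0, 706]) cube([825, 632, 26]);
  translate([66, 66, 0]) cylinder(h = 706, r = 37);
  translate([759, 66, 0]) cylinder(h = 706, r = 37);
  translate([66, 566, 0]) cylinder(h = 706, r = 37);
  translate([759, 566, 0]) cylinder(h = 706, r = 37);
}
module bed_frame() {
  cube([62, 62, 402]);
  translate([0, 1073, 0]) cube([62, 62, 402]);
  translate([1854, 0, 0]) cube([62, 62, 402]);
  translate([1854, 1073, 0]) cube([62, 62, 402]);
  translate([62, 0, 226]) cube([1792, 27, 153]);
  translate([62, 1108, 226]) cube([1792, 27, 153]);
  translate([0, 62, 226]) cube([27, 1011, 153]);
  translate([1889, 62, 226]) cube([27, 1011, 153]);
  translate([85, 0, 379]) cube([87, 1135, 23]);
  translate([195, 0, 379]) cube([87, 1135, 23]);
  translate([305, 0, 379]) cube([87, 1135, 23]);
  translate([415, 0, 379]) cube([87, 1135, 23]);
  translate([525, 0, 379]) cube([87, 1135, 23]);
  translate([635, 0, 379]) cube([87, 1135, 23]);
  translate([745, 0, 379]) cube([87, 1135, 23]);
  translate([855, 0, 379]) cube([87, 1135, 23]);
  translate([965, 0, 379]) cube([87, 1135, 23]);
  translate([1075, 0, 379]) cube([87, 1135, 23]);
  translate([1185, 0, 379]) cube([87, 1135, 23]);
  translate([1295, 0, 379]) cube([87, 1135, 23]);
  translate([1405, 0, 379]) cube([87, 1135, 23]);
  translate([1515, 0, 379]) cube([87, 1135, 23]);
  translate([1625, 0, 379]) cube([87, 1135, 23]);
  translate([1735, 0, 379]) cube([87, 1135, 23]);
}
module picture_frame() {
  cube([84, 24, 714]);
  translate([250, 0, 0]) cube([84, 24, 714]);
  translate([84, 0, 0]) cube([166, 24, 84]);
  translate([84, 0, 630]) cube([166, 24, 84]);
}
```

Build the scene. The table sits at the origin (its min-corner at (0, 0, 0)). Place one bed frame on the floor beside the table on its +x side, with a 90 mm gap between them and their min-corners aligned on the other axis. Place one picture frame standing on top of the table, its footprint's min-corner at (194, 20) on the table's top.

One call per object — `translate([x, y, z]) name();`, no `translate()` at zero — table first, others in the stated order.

table();
translate([915, 0, 0]) bed_frame();
translate([194, 20, 732]) picture_frame();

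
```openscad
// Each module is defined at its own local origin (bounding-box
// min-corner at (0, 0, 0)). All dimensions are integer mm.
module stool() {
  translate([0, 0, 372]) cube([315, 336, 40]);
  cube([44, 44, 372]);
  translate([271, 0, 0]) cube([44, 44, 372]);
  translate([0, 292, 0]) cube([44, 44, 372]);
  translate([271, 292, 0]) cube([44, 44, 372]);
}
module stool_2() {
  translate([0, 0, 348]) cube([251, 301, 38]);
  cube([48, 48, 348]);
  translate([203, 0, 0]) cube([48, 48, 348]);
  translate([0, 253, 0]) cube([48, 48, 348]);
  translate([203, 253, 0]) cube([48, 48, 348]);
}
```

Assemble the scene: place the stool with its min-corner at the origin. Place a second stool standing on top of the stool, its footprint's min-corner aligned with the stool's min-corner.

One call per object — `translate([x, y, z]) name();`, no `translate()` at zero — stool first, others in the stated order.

stool();
translate([0, 0, 412]) stool_2();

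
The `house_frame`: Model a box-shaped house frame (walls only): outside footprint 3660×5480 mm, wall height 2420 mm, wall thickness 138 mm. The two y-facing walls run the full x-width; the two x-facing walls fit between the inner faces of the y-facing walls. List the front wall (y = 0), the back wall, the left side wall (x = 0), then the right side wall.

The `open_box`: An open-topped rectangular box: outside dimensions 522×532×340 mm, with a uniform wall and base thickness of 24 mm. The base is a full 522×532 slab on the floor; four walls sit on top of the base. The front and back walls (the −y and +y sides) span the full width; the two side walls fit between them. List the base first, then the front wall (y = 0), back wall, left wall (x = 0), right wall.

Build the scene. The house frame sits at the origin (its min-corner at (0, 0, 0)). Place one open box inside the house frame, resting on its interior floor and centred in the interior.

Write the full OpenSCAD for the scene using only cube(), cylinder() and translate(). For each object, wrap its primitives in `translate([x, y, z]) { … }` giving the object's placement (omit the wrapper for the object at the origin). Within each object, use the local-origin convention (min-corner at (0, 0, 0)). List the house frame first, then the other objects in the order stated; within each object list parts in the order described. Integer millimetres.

cube([3660, 138, 2420]);
translate([0, 5342, 0]) cube([3660, 138, 2420]);
translate([0, 138, 0]) cube([138, 5204, 2420]);
translate([3522, 138, 0]) cube([138, 5204, 2420]);
translate([1569, 2474, 0]) {
  cube([522, 532, 24]);
  translate([0, 0, 24]) cube([522, 24, 316]);
  translate([0, 508, 24]) cube([522, 24, 316]);
  translate([0, 24, 24]) cube([24, 484, 316]);
  translate([498, 24, 24]) cube([24, 484, 316]);
}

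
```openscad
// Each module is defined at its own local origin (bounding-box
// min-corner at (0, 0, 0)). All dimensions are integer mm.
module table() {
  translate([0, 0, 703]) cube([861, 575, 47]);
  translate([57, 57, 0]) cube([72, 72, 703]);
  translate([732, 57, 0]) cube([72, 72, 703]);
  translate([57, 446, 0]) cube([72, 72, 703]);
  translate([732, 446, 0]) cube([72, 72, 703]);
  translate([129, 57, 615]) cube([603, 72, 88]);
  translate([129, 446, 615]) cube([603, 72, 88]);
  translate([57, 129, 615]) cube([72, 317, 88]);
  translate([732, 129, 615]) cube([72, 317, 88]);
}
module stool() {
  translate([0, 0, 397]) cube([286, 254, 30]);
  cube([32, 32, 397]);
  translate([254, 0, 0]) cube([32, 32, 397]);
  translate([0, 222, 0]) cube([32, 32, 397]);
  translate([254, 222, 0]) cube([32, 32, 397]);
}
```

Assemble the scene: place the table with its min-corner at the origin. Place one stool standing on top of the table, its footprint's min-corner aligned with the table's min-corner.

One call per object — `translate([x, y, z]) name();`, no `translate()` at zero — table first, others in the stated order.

table();
translate([0, 0, 750]) stool();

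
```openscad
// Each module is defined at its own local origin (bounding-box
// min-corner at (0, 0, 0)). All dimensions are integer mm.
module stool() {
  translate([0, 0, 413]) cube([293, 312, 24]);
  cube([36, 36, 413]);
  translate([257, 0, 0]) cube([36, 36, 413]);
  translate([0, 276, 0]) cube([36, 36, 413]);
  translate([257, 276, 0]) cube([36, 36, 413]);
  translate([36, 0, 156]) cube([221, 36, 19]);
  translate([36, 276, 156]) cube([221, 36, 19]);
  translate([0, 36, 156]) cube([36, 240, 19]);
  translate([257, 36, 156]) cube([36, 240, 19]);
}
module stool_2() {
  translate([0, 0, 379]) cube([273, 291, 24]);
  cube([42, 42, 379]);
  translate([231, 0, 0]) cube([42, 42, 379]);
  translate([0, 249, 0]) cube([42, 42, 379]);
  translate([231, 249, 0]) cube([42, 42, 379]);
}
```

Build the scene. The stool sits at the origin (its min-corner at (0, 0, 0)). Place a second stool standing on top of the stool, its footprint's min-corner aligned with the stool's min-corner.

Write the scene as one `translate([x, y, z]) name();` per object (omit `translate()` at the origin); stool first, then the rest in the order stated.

stool();
translate([0, 0, 437]) stool_2();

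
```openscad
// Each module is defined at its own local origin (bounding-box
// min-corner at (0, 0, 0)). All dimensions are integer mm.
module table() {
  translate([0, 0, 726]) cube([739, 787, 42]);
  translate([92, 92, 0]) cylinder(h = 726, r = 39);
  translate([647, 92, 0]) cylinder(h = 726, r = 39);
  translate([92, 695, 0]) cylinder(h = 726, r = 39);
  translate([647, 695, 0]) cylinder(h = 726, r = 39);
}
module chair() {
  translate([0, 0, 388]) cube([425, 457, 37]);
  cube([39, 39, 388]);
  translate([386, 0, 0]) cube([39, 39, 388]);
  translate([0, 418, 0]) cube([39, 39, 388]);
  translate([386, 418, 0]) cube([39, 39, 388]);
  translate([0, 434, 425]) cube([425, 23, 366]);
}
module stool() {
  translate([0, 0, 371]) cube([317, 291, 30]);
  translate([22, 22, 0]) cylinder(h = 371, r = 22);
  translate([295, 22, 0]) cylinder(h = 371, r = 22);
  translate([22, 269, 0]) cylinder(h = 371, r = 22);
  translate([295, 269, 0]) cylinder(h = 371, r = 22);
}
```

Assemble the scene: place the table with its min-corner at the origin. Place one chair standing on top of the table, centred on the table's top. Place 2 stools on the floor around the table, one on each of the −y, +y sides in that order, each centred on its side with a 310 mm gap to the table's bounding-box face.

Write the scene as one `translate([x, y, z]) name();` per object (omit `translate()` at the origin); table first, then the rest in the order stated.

table();
translate([157, 165, 768]) chair();
translate([211, -601, 0]) stool();
translate([211, 1097, 0]) stool();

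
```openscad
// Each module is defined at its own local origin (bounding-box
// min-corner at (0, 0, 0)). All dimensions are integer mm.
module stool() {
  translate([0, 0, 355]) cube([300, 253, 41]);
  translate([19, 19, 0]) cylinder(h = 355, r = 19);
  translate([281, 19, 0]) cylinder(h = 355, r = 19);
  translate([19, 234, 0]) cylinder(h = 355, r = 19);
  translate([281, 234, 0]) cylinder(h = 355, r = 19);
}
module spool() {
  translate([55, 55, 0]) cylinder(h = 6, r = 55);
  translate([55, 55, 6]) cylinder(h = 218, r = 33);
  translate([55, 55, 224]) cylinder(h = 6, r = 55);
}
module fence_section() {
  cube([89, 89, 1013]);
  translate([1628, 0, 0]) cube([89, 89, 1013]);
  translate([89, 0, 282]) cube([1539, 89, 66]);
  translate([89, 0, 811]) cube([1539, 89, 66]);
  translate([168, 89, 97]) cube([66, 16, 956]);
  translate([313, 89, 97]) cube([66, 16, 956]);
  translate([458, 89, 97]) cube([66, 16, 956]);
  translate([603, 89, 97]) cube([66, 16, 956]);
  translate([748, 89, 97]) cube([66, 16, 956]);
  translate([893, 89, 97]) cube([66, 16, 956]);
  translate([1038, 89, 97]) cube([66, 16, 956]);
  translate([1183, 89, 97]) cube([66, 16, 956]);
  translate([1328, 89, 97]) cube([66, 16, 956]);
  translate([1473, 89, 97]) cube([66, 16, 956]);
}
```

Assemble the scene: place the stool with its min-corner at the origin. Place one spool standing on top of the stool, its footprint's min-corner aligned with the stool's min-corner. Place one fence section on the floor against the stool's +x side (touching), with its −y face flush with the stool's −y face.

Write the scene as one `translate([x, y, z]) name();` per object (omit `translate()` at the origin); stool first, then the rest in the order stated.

stool();
translate([0, 0, 396]) spool();
translate([300, 0, 0]) fence_section();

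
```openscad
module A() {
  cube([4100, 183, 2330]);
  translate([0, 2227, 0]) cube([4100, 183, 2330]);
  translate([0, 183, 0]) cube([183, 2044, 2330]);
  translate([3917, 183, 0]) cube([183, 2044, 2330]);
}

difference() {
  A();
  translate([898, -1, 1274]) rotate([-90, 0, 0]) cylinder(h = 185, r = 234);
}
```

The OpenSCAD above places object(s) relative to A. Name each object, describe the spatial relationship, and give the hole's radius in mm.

A is a house frame. The house frame has a circular hole through its front wall. The hole's radius is 234 mm.

The subtracted cylinder has r = 234 mm.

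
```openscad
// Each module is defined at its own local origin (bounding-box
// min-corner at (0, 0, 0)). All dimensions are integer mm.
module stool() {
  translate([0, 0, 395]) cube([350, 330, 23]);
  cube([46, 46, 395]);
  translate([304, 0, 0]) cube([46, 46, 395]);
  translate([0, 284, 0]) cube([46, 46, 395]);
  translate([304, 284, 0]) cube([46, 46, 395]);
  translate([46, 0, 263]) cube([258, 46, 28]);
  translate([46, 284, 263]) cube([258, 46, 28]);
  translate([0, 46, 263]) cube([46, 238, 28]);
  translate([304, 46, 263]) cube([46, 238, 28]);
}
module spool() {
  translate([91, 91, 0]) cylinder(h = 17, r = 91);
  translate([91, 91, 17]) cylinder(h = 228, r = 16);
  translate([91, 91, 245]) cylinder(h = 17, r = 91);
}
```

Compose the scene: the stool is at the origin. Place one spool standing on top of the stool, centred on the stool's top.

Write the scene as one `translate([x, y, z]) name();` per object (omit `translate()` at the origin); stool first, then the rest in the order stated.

stool();
translate([84, 74, 418]) spool();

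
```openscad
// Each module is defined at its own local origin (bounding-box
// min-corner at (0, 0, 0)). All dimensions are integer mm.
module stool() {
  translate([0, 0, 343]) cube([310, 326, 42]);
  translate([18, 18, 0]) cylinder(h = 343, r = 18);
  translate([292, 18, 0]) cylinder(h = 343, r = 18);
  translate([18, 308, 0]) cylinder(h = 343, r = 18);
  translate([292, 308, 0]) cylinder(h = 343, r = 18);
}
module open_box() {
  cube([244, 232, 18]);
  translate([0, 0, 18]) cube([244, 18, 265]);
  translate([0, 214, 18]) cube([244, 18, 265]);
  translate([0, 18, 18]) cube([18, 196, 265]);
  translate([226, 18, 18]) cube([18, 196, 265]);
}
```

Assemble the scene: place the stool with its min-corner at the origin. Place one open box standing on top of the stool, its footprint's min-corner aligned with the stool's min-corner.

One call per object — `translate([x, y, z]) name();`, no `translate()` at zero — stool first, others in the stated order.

stool();
translate([0, 0, 385]) open_box();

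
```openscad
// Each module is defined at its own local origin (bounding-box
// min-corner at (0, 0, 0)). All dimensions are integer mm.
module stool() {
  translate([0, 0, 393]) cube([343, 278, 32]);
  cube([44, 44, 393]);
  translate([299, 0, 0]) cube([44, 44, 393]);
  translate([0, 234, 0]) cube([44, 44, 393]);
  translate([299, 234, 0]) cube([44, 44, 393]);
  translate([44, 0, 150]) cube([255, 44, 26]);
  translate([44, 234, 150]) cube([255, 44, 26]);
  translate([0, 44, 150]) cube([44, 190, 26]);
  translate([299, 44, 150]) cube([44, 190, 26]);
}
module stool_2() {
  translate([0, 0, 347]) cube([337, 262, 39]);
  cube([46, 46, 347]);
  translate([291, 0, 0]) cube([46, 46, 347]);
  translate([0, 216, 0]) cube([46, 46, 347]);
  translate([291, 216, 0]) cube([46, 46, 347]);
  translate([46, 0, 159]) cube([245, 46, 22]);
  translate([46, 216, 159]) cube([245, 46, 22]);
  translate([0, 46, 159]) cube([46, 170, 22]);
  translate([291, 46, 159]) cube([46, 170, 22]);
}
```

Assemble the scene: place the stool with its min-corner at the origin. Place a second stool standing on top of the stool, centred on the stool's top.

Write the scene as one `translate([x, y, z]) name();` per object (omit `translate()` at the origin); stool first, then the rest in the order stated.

stool();
translate([3, 8, 425]) stool_2();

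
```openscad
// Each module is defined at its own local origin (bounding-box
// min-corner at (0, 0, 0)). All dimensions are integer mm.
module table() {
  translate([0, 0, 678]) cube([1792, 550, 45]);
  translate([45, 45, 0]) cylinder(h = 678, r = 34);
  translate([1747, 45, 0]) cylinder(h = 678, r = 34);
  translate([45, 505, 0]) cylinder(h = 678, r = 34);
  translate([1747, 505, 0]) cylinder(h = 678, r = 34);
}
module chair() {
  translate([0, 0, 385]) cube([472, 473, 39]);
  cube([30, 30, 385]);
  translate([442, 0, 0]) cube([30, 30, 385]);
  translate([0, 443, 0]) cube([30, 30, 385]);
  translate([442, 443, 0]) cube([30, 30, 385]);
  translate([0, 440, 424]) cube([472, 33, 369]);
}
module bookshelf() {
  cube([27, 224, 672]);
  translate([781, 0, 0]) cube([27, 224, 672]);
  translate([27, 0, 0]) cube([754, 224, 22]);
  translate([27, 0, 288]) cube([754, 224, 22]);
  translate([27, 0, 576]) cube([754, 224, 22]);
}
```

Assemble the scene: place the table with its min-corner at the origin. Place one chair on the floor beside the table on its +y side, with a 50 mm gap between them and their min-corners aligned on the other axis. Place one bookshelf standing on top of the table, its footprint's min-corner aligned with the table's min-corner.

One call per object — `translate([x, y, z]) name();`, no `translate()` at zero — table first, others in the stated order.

table();
translate([0, 600, 0]) chair();
translate([0, 0, 723]) bookshelf();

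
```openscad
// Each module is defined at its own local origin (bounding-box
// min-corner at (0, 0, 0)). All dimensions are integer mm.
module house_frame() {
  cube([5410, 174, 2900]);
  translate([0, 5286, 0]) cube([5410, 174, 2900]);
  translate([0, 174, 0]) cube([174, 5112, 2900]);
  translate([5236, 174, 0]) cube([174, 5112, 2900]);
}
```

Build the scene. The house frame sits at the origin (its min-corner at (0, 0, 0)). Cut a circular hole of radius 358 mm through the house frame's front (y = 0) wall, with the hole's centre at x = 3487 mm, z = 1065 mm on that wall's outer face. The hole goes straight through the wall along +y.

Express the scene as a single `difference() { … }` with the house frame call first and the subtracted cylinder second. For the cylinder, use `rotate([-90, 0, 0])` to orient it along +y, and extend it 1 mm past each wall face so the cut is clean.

difference() {
  house_frame();
  translate([3487, -1, 1065]) rotate([-90, 0, 0]) cylinder(h = 176, r = 358);
}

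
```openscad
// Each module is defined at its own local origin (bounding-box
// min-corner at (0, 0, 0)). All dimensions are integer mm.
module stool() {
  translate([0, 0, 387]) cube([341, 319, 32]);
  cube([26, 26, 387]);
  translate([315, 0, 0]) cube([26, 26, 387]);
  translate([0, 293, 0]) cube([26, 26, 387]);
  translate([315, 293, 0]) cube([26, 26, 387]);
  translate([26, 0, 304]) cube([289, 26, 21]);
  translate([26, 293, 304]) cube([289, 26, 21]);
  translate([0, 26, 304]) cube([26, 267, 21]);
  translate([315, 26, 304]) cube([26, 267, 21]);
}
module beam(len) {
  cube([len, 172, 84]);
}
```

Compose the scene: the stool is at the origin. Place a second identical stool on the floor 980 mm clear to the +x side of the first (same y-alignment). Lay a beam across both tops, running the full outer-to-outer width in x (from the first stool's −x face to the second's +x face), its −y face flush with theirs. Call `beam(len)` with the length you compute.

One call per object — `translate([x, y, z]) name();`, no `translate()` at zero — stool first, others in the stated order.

stool();
translate([1321, 0, 0]) stool();
translate([0, 0, 419]) beam(1662);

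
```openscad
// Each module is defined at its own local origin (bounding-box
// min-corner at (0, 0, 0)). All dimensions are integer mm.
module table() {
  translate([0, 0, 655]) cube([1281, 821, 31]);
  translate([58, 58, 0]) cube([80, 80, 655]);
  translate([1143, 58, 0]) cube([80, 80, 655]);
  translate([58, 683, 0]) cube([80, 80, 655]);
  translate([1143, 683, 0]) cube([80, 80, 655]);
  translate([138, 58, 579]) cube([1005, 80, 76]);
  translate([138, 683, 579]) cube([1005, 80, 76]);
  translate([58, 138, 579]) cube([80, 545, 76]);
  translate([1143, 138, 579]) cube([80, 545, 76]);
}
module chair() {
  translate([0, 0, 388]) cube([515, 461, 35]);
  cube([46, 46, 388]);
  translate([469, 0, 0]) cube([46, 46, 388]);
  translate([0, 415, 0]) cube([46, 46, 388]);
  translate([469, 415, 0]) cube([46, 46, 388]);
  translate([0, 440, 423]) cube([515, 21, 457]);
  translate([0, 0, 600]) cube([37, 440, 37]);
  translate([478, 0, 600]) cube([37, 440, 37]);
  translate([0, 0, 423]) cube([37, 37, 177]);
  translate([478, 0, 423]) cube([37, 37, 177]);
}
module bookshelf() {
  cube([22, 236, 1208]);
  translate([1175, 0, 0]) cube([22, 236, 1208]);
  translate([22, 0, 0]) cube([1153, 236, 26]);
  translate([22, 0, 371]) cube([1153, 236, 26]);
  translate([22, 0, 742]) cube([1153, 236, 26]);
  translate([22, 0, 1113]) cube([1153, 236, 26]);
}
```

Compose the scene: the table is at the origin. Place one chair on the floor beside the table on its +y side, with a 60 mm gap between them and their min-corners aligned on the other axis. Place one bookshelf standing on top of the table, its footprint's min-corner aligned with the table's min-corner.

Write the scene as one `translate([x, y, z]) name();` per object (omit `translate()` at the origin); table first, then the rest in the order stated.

table();
translate([0, 881, 0]) chair();
translate([0, 0, 686]) bookshelf();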